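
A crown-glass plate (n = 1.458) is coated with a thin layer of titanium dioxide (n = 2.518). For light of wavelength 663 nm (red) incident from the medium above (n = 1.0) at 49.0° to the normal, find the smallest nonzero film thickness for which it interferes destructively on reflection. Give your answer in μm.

0.138 μm

Ray reflecting at the top interface goes from n = 1.0 toward n = 2.518: a half-wave phase shift.
Ray reflecting at the bottom interface goes from n = 2.518 toward n = 1.458: no phase shift.
Exactly one π shift → a net half-wave offset.
With one net inversion, destructive interference in reflection requires 2 n t cos θ_r = m λ.
Snell's law: 1.0 sin 49.0° = 2.518 sin θ_r → sin θ_r = 0.300, cos θ_r = 0.954.
Minimum nonzero at m = 1: t = λ / (2 n cos θ_r) = 663 / (2 × 2.518 × 0.954) = 138 nm.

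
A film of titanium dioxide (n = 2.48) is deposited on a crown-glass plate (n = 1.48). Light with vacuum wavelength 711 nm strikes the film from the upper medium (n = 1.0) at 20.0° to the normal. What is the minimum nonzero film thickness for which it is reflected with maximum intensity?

72.4 nm

At the upper boundary (n = 1.0 to n = 2.48) the reflected ray undergoes a half-wave phase shift.
Bottom surface (2.48 → 1.48): reflection off a lower-index medium gives no phase shift.
Net: one phase inversion between the two reflected rays.
With one net inversion, constructive interference in reflection requires 2 n t cos θ_r = (m + ½) λ.
Snell's law: 1.0 sin 20.0° = 2.48 sin θ_r → sin θ_r = 0.138, cos θ_r = 0.990.
Minimum at m = 0: t = λ / (4 n cos θ_r) = 711 / (4 × 2.48 × 0.990) = 72.4 nm.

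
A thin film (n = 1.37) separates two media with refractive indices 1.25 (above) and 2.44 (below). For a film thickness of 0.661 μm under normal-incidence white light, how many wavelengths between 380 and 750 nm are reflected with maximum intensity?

2

Ray reflecting at the top interface goes from n = 1.25 toward n = 1.37: a half-wave phase shift.
Ray reflecting at the bottom interface goes from n = 1.37 toward n = 2.44: a half-wave phase shift.
Net: no relative phase inversion (both shifts match).
So the condition for constructive reflection is 2 n t = m λ.
λ = 2 n t / m = 1811 / m nm.
m=2: 906 nm (IR); m=3: 604 nm (visible); m=4: 453 nm (visible); m=5: 362 nm (UV).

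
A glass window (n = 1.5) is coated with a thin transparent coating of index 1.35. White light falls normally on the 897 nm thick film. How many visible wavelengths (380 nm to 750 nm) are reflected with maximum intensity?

Ray reflecting at the top interface goes from n = 1.0 toward n = 1.35: a half-wave phase shift.
Ray reflecting at the bottom interface goes from n = 1.35 toward n = 1.5: a half-wave phase shift.
The two reflections carry the same phase change, so no net offset.
For bright reflection here: 2 n t = m λ.
λ = 2 n t / m = 2422 / m nm.
m=3: 807 nm (IR); m=4: 605 nm (visible); m=5: 484 nm (visible); m=6: 404 nm (visible); m=7: 346 nm (UV).

3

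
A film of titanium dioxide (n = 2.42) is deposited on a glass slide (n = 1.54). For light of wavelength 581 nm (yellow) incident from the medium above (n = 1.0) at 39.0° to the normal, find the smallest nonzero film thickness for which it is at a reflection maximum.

62.2 nm

Top surface (1.0 → 2.42): reflection off a higher-index medium gives a half-wave phase shift.
Bottom surface (2.42 → 1.54): reflection off a lower-index medium gives no phase shift.
The two reflections differ by half a wavelength.
For bright reflection here: 2 n t cos θ_r = (m + ½) λ.
Snell's law: 1.0 sin 39.0° = 2.42 sin θ_r → sin θ_r = 0.260, cos θ_r = 0.966.
Minimum at m = 0: t = λ / (4 n cos θ_r) = 581 / (4 × 2.42 × 0.966) = 62.2 nm.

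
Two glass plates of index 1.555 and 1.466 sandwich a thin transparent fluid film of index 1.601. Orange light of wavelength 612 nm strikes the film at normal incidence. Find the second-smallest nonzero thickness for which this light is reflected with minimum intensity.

382 nm

Ray reflecting at the top interface goes from n = 1.555 toward n = 1.601: a half-wave phase shift.
At the lower boundary (n = 1.601 to n = 1.466) the reflected ray undergoes no phase shift.
The two reflections differ by half a wavelength.
For weak reflection here: 2 n t = m λ.
The second-smallest nonzero thickness corresponds to m = 2: t = m λ / (2 n) = 2.00 × 612 / (2 × 1.601) = 382 nm.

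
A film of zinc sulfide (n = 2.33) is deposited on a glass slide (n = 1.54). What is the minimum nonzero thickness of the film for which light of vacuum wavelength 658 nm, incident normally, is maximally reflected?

Top surface (1.0 → 2.33): reflection off a higher-index medium gives a half-wave phase shift.
At the lower boundary (n = 2.33 to n = 1.54) the reflected ray undergoes no phase shift.
The two reflections differ by half a wavelength.
For bright reflection here: 2 n t = (m + ½) λ.
Minimum at m = 0: t = λ / (4 n) = 658 / (4 × 2.33) = 70.6 nm.

70.6 nm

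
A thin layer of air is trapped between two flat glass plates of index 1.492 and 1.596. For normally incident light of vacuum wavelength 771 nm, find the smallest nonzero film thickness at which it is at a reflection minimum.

Top surface (1.492 → 1.0): reflection off a lower-index medium gives no phase shift.
Ray reflecting at the bottom interface goes from n = 1.0 toward n = 1.596: a half-wave phase shift.
Exactly one π shift → a net half-wave offset.
So the condition for destructive reflection is 2 n t = m λ.
Minimum nonzero at m = 1: t = λ / (2 n) = 771 / (2 × 1.0) = 386 nm.

386 nm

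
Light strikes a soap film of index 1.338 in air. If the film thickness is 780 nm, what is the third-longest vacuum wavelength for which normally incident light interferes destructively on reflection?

Ray reflecting at the top interface goes from n = 1.0 toward n = 1.338: a half-wave phase shift.
Ray reflecting at the bottom interface goes from n = 1.338 toward n = 1.0: no phase shift.
Exactly one π shift → a net half-wave offset.
For minimum reflection here: 2 n t = m λ.
λ = 2 n t / m. The third-longest wavelength is m = 3: λ = 2 × 1.338 × 780 / 3.00 = 696 nm.

696 nm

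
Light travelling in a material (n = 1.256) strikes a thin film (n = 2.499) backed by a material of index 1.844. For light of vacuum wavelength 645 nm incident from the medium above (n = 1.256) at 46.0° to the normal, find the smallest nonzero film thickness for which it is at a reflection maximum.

69.2 nm

Top surface (1.256 → 2.499): reflection off a higher-index medium gives a half-wave phase shift.
Bottom surface (2.499 → 1.844): reflection off a lower-index medium gives no phase shift.
The two reflections differ by half a wavelength.
For bright reflection here: 2 n t cos θ_r = (m + ½) λ.
Snell's law: 1.256 sin 46.0° = 2.499 sin θ_r → sin θ_r = 0.362, cos θ_r = 0.932.
Minimum at m = 0: t = λ / (4 n cos θ_r) = 645 / (4 × 2.499 × 0.932) = 69.2 nm.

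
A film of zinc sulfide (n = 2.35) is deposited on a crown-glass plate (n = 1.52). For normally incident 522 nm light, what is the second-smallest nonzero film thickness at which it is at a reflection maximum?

167 nm

Ray reflecting at the top interface goes from n = 1.0 toward n = 2.35: a half-wave phase shift.
Bottom surface (2.35 → 1.52): reflection off a lower-index medium gives no phase shift.
Exactly one π shift → a net half-wave offset.
With one net inversion, constructive interference in reflection requires 2 n t = (m + ½) λ.
The second-smallest nonzero thickness corresponds to m = 1: t = (m + ½) λ / (2 n) = 1.50 × 522 / (2 × 2.35) = 167 nm.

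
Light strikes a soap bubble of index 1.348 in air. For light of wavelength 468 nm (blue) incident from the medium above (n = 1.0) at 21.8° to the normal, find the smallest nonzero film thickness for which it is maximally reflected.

90.3 nm

Top surface (1.0 → 1.348): reflection off a higher-index medium gives a half-wave phase shift.
Ray reflecting at the bottom interface goes from n = 1.348 toward n = 1.0: no phase shift.
Exactly one π shift → a net half-wave offset.
So the condition for constructive reflection is 2 n t cos θ_r = (m + ½) λ.
Snell's law: 1.0 sin 21.8° = 1.348 sin θ_r → sin θ_r = 0.275, cos θ_r = 0.961.
Minimum at m = 0: t = λ / (4 n cos θ_r) = 468 / (4 × 1.348 × 0.961) = 90.3 nm.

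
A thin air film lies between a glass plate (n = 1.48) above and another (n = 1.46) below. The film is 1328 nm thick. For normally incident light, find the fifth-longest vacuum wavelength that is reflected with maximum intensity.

590 nm

At the upper boundary (n = 1.48 to n = 1.0) the reflected ray undergoes no phase shift.
Bottom surface (1.0 → 1.46): reflection off a higher-index medium gives a half-wave phase shift.
Exactly one π shift → a net half-wave offset.
With one net inversion, constructive interference in reflection requires 2 n t = (m + ½) λ.
λ = 2 n t / (m + ½). The fifth-longest wavelength is m = 4: λ = 2 × 1.0 × 1328 / 4.50 = 590 nm.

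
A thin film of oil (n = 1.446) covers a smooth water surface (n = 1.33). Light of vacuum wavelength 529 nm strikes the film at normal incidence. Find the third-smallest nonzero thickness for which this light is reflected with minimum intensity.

549 nm

At the upper boundary (n = 1.0 to n = 1.446) the reflected ray undergoes a half-wave phase shift.
Bottom surface (1.446 → 1.33): reflection off a lower-index medium gives no phase shift.
The two reflections differ by half a wavelength.
For dark reflection here: 2 n t = m λ.
The third-smallest nonzero thickness corresponds to m = 3: t = m λ / (2 n) = 3.00 × 529 / (2 × 1.446) = 549 nm.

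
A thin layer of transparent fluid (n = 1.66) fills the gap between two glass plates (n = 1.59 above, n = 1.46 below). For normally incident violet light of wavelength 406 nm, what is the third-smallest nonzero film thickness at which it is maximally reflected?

306 nm

Ray reflecting at the top interface goes from n = 1.59 toward n = 1.66: a half-wave phase shift.
At the lower boundary (n = 1.66 to n = 1.46) the reflected ray undergoes no phase shift.
The two reflections differ by half a wavelength.
With one net inversion, constructive interference in reflection requires 2 n t = (m + ½) λ.
The third-smallest nonzero thickness corresponds to m = 2: t = (m + ½) λ / (2 n) = 2.50 × 406 / (2 × 1.66) = 306 nm.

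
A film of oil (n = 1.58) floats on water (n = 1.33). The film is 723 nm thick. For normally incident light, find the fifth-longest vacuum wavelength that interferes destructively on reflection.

457 nm

At the upper boundary (n = 1.0 to n = 1.58) the reflected ray undergoes a half-wave phase shift.
Ray reflecting at the bottom interface goes from n = 1.58 toward n = 1.33: no phase shift.
Exactly one π shift → a net half-wave offset.
With one net inversion, destructive interference in reflection requires 2 n t = m λ.
λ = 2 n t / m. The fifth-longest wavelength is m = 5: λ = 2 × 1.58 × 723 / 5.00 = 457 nm.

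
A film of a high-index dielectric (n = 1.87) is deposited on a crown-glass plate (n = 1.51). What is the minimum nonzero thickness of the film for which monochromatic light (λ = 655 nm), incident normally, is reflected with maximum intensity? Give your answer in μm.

0.0876 μm

Ray reflecting at the top interface goes from n = 1.0 toward n = 1.87: a half-wave phase shift.
Ray reflecting at the bottom interface goes from n = 1.87 toward n = 1.51: no phase shift.
The two reflections differ by half a wavelength.
For maximum reflection here: 2 n t = (m + ½) λ.
Minimum at m = 0: t = λ / (4 n) = 655 / (4 × 1.87) = 87.6 nm.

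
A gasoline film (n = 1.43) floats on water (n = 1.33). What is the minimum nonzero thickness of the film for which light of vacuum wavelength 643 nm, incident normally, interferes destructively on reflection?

225 nm

Ray reflecting at the top interface goes from n = 1.0 toward n = 1.43: a half-wave phase shift.
Ray reflecting at the bottom interface goes from n = 1.43 toward n = 1.33: no phase shift.
The two reflections differ by half a wavelength.
With one net inversion, destructive interference in reflection requires 2 n t = m λ.
Minimum nonzero at m = 1: t = λ / (2 n) = 643 / (2 × 1.43) = 225 nm.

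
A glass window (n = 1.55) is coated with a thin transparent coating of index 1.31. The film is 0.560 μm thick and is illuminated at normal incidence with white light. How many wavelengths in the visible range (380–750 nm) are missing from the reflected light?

2

Top surface (1.0 → 1.31): reflection off a higher-index medium gives a half-wave phase shift.
At the lower boundary (n = 1.31 to n = 1.55) the reflected ray undergoes a half-wave phase shift.
The two reflections carry the same phase change, so no net offset.
For dark reflection here: 2 n t = (m + ½) λ.
λ = 2 n t / (m + ½) = 1467 / (m + ½) nm.
m=1: 978 nm (IR); m=2: 587 nm (visible); m=3: 419 nm (visible); m=4: 326 nm (UV).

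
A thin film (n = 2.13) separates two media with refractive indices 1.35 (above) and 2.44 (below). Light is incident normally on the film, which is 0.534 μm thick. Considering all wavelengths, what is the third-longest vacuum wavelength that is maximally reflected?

758 nm

Ray reflecting at the top interface goes from n = 1.35 toward n = 2.13: a half-wave phase shift.
Bottom surface (2.13 → 2.44): reflection off a higher-index medium gives a half-wave phase shift.
Zero or two π shifts → no net half-wave offset.
For strong reflection here: 2 n t = m λ.
λ = 2 n t / m. The third-longest wavelength is m = 3: λ = 2 × 2.13 × 534 / 3.00 = 758 nm.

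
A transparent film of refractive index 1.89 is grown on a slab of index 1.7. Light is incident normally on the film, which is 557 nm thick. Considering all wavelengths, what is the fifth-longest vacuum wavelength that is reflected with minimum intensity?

421 nm

Ray reflecting at the top interface goes from n = 1.0 toward n = 1.89: a half-wave phase shift.
At the lower boundary (n = 1.89 to n = 1.7) the reflected ray undergoes no phase shift.
Exactly one π shift → a net half-wave offset.
So the condition for destructive reflection is 2 n t = m λ.
λ = 2 n t / m. The fifth-longest wavelength is m = 5: λ = 2 × 1.89 × 557 / 5.00 = 421 nm.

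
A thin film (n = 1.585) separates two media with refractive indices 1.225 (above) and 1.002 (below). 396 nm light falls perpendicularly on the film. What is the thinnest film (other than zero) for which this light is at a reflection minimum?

125 nm

Ray reflecting at the top interface goes from n = 1.225 toward n = 1.585: a half-wave phase shift.
Ray reflecting at the bottom interface goes from n = 1.585 toward n = 1.002: no phase shift.
Net: one phase inversion between the two reflected rays.
With one net inversion, destructive interference in reflection requires 2 n t = m λ.
Minimum nonzero at m = 1: t = λ / (2 n) = 396 / (2 × 1.585) = 125 nm.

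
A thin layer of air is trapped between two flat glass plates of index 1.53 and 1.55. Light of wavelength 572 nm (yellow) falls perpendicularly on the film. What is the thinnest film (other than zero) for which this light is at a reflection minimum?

At the upper boundary (n = 1.53 to n = 1.0) the reflected ray undergoes no phase shift.
Ray reflecting at the bottom interface goes from n = 1.0 toward n = 1.55: a half-wave phase shift.
Net: one phase inversion between the two reflected rays.
With one net inversion, destructive interference in reflection requires 2 n t = m λ.
Minimum nonzero at m = 1: t = λ / (2 n) = 572 / (2 × 1.0) = 286 nm.

286 nm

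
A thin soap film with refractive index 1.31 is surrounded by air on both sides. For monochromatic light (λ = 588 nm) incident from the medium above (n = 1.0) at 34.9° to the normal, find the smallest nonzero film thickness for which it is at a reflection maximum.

125 nm

Ray reflecting at the top interface goes from n = 1.0 toward n = 1.31: a half-wave phase shift.
At the lower boundary (n = 1.31 to n = 1.0) the reflected ray undergoes no phase shift.
Net: one phase inversion between the two reflected rays.
So the condition for constructive reflection is 2 n t cos θ_r = (m + ½) λ.
Snell's law: 1.0 sin 34.9° = 1.31 sin θ_r → sin θ_r = 0.437, cos θ_r = 0.900.
Minimum at m = 0: t = λ / (4 n cos θ_r) = 588 / (4 × 1.31 × 0.900) = 125 nm.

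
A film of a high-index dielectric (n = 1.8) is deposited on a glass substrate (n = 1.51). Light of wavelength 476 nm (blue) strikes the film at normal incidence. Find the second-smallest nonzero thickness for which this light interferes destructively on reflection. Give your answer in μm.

0.264 μm

At the upper boundary (n = 1.0 to n = 1.8) the reflected ray undergoes a half-wave phase shift.
At the lower boundary (n = 1.8 to n = 1.51) the reflected ray undergoes no phase shift.
Net: one phase inversion between the two reflected rays.
For dark reflection here: 2 n t = m λ.
The second-smallest nonzero thickness corresponds to m = 2: t = m λ / (2 n) = 2.00 × 476 / (2 × 1.8) = 264 nm.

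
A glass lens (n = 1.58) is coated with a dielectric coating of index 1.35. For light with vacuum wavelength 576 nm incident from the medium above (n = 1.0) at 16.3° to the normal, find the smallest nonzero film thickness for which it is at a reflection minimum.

109 nm

Ray reflecting at the top interface goes from n = 1.0 toward n = 1.35: a half-wave phase shift.
Bottom surface (1.35 → 1.58): reflection off a higher-index medium gives a half-wave phase shift.
The two reflections carry the same phase change, so no net offset.
With no net inversion, destructive interference in reflection requires 2 n t cos θ_r = (m + ½) λ.
Snell's law: 1.0 sin 16.3° = 1.35 sin θ_r → sin θ_r = 0.208, cos θ_r = 0.978.
Minimum at m = 0: t = λ / (4 n cos θ_r) = 576 / (4 × 1.35 × 0.978) = 109 nm.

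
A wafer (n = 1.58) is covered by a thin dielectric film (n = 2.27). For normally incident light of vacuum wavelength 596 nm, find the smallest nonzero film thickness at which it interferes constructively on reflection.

65.6 nm

Ray reflecting at the top interface goes from n = 1.0 toward n = 2.27: a half-wave phase shift.
Bottom surface (2.27 → 1.58): reflection off a lower-index medium gives no phase shift.
Net: one phase inversion between the two reflected rays.
So the condition for constructive reflection is 2 n t = (m + ½) λ.
Minimum at m = 0: t = λ / (4 n) = 596 / (4 × 2.27) = 65.6 nm.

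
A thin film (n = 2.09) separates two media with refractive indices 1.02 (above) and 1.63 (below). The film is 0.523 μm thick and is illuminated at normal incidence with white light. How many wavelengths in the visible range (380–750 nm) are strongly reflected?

3

Ray reflecting at the top interface goes from n = 1.02 toward n = 2.09: a half-wave phase shift.
Ray reflecting at the bottom interface goes from n = 2.09 toward n = 1.63: no phase shift.
Net: one phase inversion between the two reflected rays.
For bright reflection here: 2 n t = (m + ½) λ.
λ = 2 n t / (m + ½) = 2186 / (m + ½) nm.
m=2: 874 nm (IR); m=3: 625 nm (visible); m=4: 486 nm (visible); m=5: 397 nm (visible); m=6: 336 nm (UV).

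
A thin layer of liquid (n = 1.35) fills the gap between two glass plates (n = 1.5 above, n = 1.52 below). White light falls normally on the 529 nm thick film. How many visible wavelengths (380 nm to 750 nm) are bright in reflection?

2

At the upper boundary (n = 1.5 to n = 1.35) the reflected ray undergoes no phase shift.
At the lower boundary (n = 1.35 to n = 1.52) the reflected ray undergoes a half-wave phase shift.
Exactly one π shift → a net half-wave offset.
So the condition for constructive reflection is 2 n t = (m + ½) λ.
λ = 2 n t / (m + ½) = 1428 / (m + ½) nm.
m=1: 952 nm (IR); m=2: 571 nm (visible); m=3: 408 nm (visible); m=4: 317 nm (UV).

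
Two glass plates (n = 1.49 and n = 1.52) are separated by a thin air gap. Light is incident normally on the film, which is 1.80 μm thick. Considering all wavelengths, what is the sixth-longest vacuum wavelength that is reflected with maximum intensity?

655 nm

At the upper boundary (n = 1.49 to n = 1.0) the reflected ray undergoes no phase shift.
Ray reflecting at the bottom interface goes from n = 1.0 toward n = 1.52: a half-wave phase shift.
Net: one phase inversion between the two reflected rays.
For strong reflection here: 2 n t = (m + ½) λ.
λ = 2 n t / (m + ½). The sixth-longest wavelength is m = 5: λ = 2 × 1.0 × 1800 / 5.50 = 655 nm.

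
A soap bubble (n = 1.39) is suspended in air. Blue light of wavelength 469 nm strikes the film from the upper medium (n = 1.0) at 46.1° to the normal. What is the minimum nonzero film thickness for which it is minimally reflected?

Ray reflecting at the top interface goes from n = 1.0 toward n = 1.39: a half-wave phase shift.
Bottom surface (1.39 → 1.0): reflection off a lower-index medium gives no phase shift.
The two reflections differ by half a wavelength.
For dark reflection here: 2 n t cos θ_r = m λ.
Snell's law: 1.0 sin 46.1° = 1.39 sin θ_r → sin θ_r = 0.518, cos θ_r = 0.855.
Minimum nonzero at m = 1: t = λ / (2 n cos θ_r) = 469 / (2 × 1.39 × 0.855) = 197 nm.

197 nm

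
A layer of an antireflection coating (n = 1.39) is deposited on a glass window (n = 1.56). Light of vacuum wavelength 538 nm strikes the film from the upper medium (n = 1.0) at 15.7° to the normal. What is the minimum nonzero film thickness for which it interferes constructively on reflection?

197 nm

Ray reflecting at the top interface goes from n = 1.0 toward n = 1.39: a half-wave phase shift.
Bottom surface (1.39 → 1.56): reflection off a higher-index medium gives a half-wave phase shift.
The two reflections carry the same phase change, so no net offset.
With no net inversion, constructive interference in reflection requires 2 n t cos θ_r = m λ.
Snell's law: 1.0 sin 15.7° = 1.39 sin θ_r → sin θ_r = 0.195, cos θ_r = 0.981.
Minimum nonzero at m = 1: t = λ / (2 n cos θ_r) = 538 / (2 × 1.39 × 0.981) = 197 nm.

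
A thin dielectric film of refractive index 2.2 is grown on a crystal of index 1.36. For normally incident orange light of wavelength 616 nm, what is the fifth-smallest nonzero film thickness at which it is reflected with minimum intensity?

700 nm

At the upper boundary (n = 1.0 to n = 2.2) the reflected ray undergoes a half-wave phase shift.
Bottom surface (2.2 → 1.36): reflection off a lower-index medium gives no phase shift.
Net: one phase inversion between the two reflected rays.
So the condition for destructive reflection is 2 n t = m λ.
The fifth-smallest nonzero thickness corresponds to m = 5: t = m λ / (2 n) = 5.00 × 616 / (2 × 2.2) = 700 nm.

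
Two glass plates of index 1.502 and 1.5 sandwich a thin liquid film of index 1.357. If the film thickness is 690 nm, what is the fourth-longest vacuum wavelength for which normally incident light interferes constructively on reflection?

Top surface (1.502 → 1.357): reflection off a lower-index medium gives no phase shift.
At the lower boundary (n = 1.357 to n = 1.5) the reflected ray undergoes a half-wave phase shift.
Net: one phase inversion between the two reflected rays.
For maximum reflection here: 2 n t = (m + ½) λ.
λ = 2 n t / (m + ½). The fourth-longest wavelength is m = 3: λ = 2 × 1.357 × 690 / 3.50 = 535 nm.

535 nm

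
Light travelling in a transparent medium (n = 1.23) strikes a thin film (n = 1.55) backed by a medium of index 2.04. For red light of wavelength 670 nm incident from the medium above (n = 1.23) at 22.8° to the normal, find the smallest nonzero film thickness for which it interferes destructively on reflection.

114 nm

Top surface (1.23 → 1.55): reflection off a higher-index medium gives a half-wave phase shift.
Ray reflecting at the bottom interface goes from n = 1.55 toward n = 2.04: a half-wave phase shift.
Zero or two π shifts → no net half-wave offset.
So the condition for destructive reflection is 2 n t cos θ_r = (m + ½) λ.
Snell's law: 1.23 sin 22.8° = 1.55 sin θ_r → sin θ_r = 0.308, cos θ_r = 0.952.
Minimum at m = 0: t = λ / (4 n cos θ_r) = 670 / (4 × 1.55 × 0.952) = 114 nm.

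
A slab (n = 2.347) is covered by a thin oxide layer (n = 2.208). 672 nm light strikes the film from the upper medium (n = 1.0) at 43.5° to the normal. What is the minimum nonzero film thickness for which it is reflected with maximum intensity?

160 nm

Top surface (1.0 → 2.208): reflection off a higher-index medium gives a half-wave phase shift.
Ray reflecting at the bottom interface goes from n = 2.208 toward n = 2.347: a half-wave phase shift.
The two reflections carry the same phase change, so no net offset.
For bright reflection here: 2 n t cos θ_r = m λ.
Snell's law: 1.0 sin 43.5° = 2.208 sin θ_r → sin θ_r = 0.312, cos θ_r = 0.950.
Minimum nonzero at m = 1: t = λ / (2 n cos θ_r) = 672 / (2 × 2.208 × 0.950) = 160 nm.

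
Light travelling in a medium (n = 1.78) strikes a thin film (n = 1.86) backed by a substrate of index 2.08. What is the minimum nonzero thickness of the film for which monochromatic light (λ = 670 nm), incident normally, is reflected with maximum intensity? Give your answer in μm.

Top surface (1.78 → 1.86): reflection off a higher-index medium gives a half-wave phase shift.
Ray reflecting at the bottom interface goes from n = 1.86 toward n = 2.08: a half-wave phase shift.
Zero or two π shifts → no net half-wave offset.
With no net inversion, constructive interference in reflection requires 2 n t = m λ.
Minimum nonzero at m = 1: t = λ / (2 n) = 670 / (2 × 1.86) = 180 nm.

0.180 μm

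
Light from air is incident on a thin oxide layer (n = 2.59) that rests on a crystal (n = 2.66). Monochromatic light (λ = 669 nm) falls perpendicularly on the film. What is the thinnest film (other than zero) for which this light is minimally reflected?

64.6 nm

At the upper boundary (n = 1.0 to n = 2.59) the reflected ray undergoes a half-wave phase shift.
Bottom surface (2.59 → 2.66): reflection off a higher-index medium gives a half-wave phase shift.
Net: no relative phase inversion (both shifts match).
So the condition for destructive reflection is 2 n t = (m + ½) λ.
Minimum at m = 0: t = λ / (4 n) = 669 / (4 × 2.59) = 64.6 nm.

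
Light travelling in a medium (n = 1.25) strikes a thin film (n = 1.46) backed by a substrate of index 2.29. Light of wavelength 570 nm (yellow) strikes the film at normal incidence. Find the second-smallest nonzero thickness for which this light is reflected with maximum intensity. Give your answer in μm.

Top surface (1.25 → 1.46): reflection off a higher-index medium gives a half-wave phase shift.
Bottom surface (1.46 → 2.29): reflection off a higher-index medium gives a half-wave phase shift.
Net: no relative phase inversion (both shifts match).
For bright reflection here: 2 n t = m λ.
The second-smallest nonzero thickness corresponds to m = 2: t = m λ / (2 n) = 2.00 × 570 / (2 × 1.46) = 390 nm.

0.390 μm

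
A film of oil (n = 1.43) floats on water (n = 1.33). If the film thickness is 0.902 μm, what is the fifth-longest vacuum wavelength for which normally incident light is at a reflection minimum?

516 nm

Top surface (1.0 → 1.43): reflection off a higher-index medium gives a half-wave phase shift.
Ray reflecting at the bottom interface goes from n = 1.43 toward n = 1.33: no phase shift.
The two reflections differ by half a wavelength.
So the condition for destructive reflection is 2 n t = m λ.
λ = 2 n t / m. The fifth-longest wavelength is m = 5: λ = 2 × 1.43 × 902 / 5.00 = 516 nm.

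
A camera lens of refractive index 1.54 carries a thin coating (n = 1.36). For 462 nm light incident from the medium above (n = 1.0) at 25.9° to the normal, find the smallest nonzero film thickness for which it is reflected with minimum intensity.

Ray reflecting at the top interface goes from n = 1.0 toward n = 1.36: a half-wave phase shift.
At the lower boundary (n = 1.36 to n = 1.54) the reflected ray undergoes a half-wave phase shift.
The two reflections carry the same phase change, so no net offset.
So the condition for destructive reflection is 2 n t cos θ_r = (m + ½) λ.
Snell's law: 1.0 sin 25.9° = 1.36 sin θ_r → sin θ_r = 0.321, cos θ_r = 0.947.
Minimum at m = 0: t = λ / (4 n cos θ_r) = 462 / (4 × 1.36 × 0.947) = 89.7 nm.

89.7 nm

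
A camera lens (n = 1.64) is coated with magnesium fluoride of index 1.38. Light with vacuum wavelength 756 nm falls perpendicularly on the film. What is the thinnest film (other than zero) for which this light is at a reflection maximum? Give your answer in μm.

0.274 μm

At the upper boundary (n = 1.0 to n = 1.38) the reflected ray undergoes a half-wave phase shift.
Bottom surface (1.38 → 1.64): reflection off a higher-index medium gives a half-wave phase shift.
Zero or two π shifts → no net half-wave offset.
For strong reflection here: 2 n t = m λ.
Minimum nonzero at m = 1: t = λ / (2 n) = 756 / (2 × 1.38) = 274 nm.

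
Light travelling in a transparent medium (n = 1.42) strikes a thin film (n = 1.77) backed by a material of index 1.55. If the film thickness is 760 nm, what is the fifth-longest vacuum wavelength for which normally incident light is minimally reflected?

Ray reflecting at the top interface goes from n = 1.42 toward n = 1.77: a half-wave phase shift.
At the lower boundary (n = 1.77 to n = 1.55) the reflected ray undergoes no phase shift.
The two reflections differ by half a wavelength.
For weak reflection here: 2 n t = m λ.
λ = 2 n t / m. The fifth-longest wavelength is m = 5: λ = 2 × 1.77 × 760 / 5.00 = 538 nm.

538 nm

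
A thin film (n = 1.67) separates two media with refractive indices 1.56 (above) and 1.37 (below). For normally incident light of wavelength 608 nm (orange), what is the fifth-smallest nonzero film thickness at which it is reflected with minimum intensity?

910 nm

At the upper boundary (n = 1.56 to n = 1.67) the reflected ray undergoes a half-wave phase shift.
Ray reflecting at the bottom interface goes from n = 1.67 toward n = 1.37: no phase shift.
Net: one phase inversion between the two reflected rays.
With one net inversion, destructive interference in reflection requires 2 n t = m λ.
The fifth-smallest nonzero thickness corresponds to m = 5: t = m λ / (2 n) = 5.00 × 608 / (2 × 1.67) = 910 nm.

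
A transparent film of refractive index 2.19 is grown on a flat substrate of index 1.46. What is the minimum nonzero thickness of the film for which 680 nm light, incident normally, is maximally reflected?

77.6 nm

Top surface (1.0 → 2.19): reflection off a higher-index medium gives a half-wave phase shift.
Ray reflecting at the bottom interface goes from n = 2.19 toward n = 1.46: no phase shift.
The two reflections differ by half a wavelength.
For strong reflection here: 2 n t = (m + ½) λ.
Minimum at m = 0: t = λ / (4 n) = 680 / (4 × 2.19) = 77.6 nm.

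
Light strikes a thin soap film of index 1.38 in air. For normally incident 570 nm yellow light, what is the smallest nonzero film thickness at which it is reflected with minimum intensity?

207 nm

Top surface (1.0 → 1.38): reflection off a higher-index medium gives a half-wave phase shift.
Ray reflecting at the bottom interface goes from n = 1.38 toward n = 1.0: no phase shift.
Exactly one π shift → a net half-wave offset.
So the condition for destructive reflection is 2 n t = m λ.
The smallest nonzero thickness corresponds to m = 1: t = m λ / (2 n) = 1.00 × 570 / (2 × 1.38) = 207 nm.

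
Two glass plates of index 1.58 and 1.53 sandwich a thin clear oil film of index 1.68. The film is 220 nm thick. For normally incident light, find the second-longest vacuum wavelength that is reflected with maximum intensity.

493 nm

Top surface (1.58 → 1.68): reflection off a higher-index medium gives a half-wave phase shift.
At the lower boundary (n = 1.68 to n = 1.53) the reflected ray undergoes no phase shift.
Net: one phase inversion between the two reflected rays.
With one net inversion, constructive interference in reflection requires 2 n t = (m + ½) λ.
λ = 2 n t / (m + ½). The second-longest wavelength is m = 1: λ = 2 × 1.68 × 220 / 1.50 = 493 nm.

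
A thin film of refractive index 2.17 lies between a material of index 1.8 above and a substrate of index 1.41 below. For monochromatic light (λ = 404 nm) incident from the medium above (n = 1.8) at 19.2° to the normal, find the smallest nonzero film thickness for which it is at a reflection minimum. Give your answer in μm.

Top surface (1.8 → 2.17): reflection off a higher-index medium gives a half-wave phase shift.
Ray reflecting at the bottom interface goes from n = 2.17 toward n = 1.41: no phase shift.
The two reflections differ by half a wavelength.
So the condition for destructive reflection is 2 n t cos θ_r = m λ.
Snell's law: 1.8 sin 19.2° = 2.17 sin θ_r → sin θ_r = 0.273, cos θ_r = 0.962.
Minimum nonzero at m = 1: t = λ / (2 n cos θ_r) = 404 / (2 × 2.17 × 0.962) = 96.8 nm.

0.0968 μm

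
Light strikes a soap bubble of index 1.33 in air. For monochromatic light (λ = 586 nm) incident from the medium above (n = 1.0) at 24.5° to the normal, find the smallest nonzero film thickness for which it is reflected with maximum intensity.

116 nm

Ray reflecting at the top interface goes from n = 1.0 toward n = 1.33: a half-wave phase shift.
Bottom surface (1.33 → 1.0): reflection off a lower-index medium gives no phase shift.
Net: one phase inversion between the two reflected rays.
For bright reflection here: 2 n t cos θ_r = (m + ½) λ.
Snell's law: 1.0 sin 24.5° = 1.33 sin θ_r → sin θ_r = 0.312, cos θ_r = 0.950.
Minimum at m = 0: t = λ / (4 n cos θ_r) = 586 / (4 × 1.33 × 0.950) = 116 nm.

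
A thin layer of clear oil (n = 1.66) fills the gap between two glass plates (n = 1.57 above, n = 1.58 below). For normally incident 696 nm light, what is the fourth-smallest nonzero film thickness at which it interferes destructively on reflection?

Top surface (1.57 → 1.66): reflection off a higher-index medium gives a half-wave phase shift.
At the lower boundary (n = 1.66 to n = 1.58) the reflected ray undergoes no phase shift.
Exactly one π shift → a net half-wave offset.
For weak reflection here: 2 n t = m λ.
The fourth-smallest nonzero thickness corresponds to m = 4: t = m λ / (2 n) = 4.00 × 696 / (2 × 1.66) = 839 nm.

839 nm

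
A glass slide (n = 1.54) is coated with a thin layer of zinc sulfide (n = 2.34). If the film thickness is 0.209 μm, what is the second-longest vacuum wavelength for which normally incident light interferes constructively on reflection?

652 nm

At the upper boundary (n = 1.0 to n = 2.34) the reflected ray undergoes a half-wave phase shift.
At the lower boundary (n = 2.34 to n = 1.54) the reflected ray undergoes no phase shift.
The two reflections differ by half a wavelength.
So the condition for constructive reflection is 2 n t = (m + ½) λ.
λ = 2 n t / (m + ½). The second-longest wavelength is m = 1: λ = 2 × 2.34 × 209 / 1.50 = 652 nm.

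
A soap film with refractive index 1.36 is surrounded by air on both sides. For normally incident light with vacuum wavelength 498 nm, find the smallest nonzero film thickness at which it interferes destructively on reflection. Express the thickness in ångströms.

1831 Å

Top surface (1.0 → 1.36): reflection off a higher-index medium gives a half-wave phase shift.
Bottom surface (1.36 → 1.0): reflection off a lower-index medium gives no phase shift.
Exactly one π shift → a net half-wave offset.
With one net inversion, destructive interference in reflection requires 2 n t = m λ.
Minimum nonzero at m = 1: t = λ / (2 n) = 498 / (2 × 1.36) = 183 nm.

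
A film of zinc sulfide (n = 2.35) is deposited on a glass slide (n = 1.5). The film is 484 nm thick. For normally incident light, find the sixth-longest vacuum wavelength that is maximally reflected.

414 nm

Top surface (1.0 → 2.35): reflection off a higher-index medium gives a half-wave phase shift.
Bottom surface (2.35 → 1.5): reflection off a lower-index medium gives no phase shift.
The two reflections differ by half a wavelength.
With one net inversion, constructive interference in reflection requires 2 n t = (m + ½) λ.
λ = 2 n t / (m + ½). The sixth-longest wavelength is m = 5: λ = 2 × 2.35 × 484 / 5.50 = 414 nm.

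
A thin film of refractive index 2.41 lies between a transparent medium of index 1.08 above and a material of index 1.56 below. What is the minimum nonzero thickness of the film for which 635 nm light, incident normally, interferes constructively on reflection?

65.9 nm

At the upper boundary (n = 1.08 to n = 2.41) the reflected ray undergoes a half-wave phase shift.
Ray reflecting at the bottom interface goes from n = 2.41 toward n = 1.56: no phase shift.
Net: one phase inversion between the two reflected rays.
So the condition for constructive reflection is 2 n t = (m + ½) λ.
Minimum at m = 0: t = λ / (4 n) = 635 / (4 × 2.41) = 65.9 nm.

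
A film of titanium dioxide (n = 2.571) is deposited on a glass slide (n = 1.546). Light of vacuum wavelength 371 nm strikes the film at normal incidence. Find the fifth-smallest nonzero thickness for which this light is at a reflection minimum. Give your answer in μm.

0.361 μm

Ray reflecting at the top interface goes from n = 1.0 toward n = 2.571: a half-wave phase shift.
Bottom surface (2.571 → 1.546): reflection off a lower-index medium gives no phase shift.
Net: one phase inversion between the two reflected rays.
So the condition for destructive reflection is 2 n t = m λ.
The fifth-smallest nonzero thickness corresponds to m = 5: t = m λ / (2 n) = 5.00 × 371 / (2 × 2.571) = 361 nm.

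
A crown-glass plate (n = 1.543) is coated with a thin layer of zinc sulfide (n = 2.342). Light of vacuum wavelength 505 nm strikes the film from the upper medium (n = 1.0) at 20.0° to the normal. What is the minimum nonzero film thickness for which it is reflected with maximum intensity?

Ray reflecting at the top interface goes from n = 1.0 toward n = 2.342: a half-wave phase shift.
Ray reflecting at the bottom interface goes from n = 2.342 toward n = 1.543: no phase shift.
The two reflections differ by half a wavelength.
For bright reflection here: 2 n t cos θ_r = (m + ½) λ.
Snell's law: 1.0 sin 20.0° = 2.342 sin θ_r → sin θ_r = 0.146, cos θ_r = 0.989.
Minimum at m = 0: t = λ / (4 n cos θ_r) = 505 / (4 × 2.342 × 0.989) = 54.5 nm.

54.5 nm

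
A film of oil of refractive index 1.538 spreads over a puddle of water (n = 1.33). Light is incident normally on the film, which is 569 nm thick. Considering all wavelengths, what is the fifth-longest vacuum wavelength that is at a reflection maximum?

Ray reflecting at the top interface goes from n = 1.0 toward n = 1.538: a half-wave phase shift.
Bottom surface (1.538 → 1.33): reflection off a lower-index medium gives no phase shift.
The two reflections differ by half a wavelength.
With one net inversion, constructive interference in reflection requires 2 n t = (m + ½) λ.
λ = 2 n t / (m + ½). The fifth-longest wavelength is m = 4: λ = 2 × 1.538 × 569 / 4.50 = 389 nm.

389 nm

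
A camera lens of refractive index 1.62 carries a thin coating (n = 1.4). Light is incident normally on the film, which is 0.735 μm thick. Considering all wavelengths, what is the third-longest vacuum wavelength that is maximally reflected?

Ray reflecting at the top interface goes from n = 1.0 toward n = 1.4: a half-wave phase shift.
Ray reflecting at the bottom interface goes from n = 1.4 toward n = 1.62: a half-wave phase shift.
Net: no relative phase inversion (both shifts match).
So the condition for constructive reflection is 2 n t = m λ.
λ = 2 n t / m. The third-longest wavelength is m = 3: λ = 2 × 1.4 × 735 / 3.00 = 686 nm.

686 nm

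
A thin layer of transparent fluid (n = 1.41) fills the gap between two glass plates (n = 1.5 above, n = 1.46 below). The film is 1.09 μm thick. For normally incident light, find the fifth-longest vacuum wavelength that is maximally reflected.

At the upper boundary (n = 1.5 to n = 1.41) the reflected ray undergoes no phase shift.
Bottom surface (1.41 → 1.46): reflection off a higher-index medium gives a half-wave phase shift.
Exactly one π shift → a net half-wave offset.
For strong reflection here: 2 n t = (m + ½) λ.
λ = 2 n t / (m + ½). The fifth-longest wavelength is m = 4: λ = 2 × 1.41 × 1090 / 4.50 = 683 nm.

683 nm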